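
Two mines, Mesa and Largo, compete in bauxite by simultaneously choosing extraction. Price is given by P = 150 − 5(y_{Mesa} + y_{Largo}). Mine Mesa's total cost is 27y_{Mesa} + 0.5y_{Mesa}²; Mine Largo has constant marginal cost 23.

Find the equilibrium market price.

Mine Mesa's profit: π = y_{Mesa}(150 − 5(y_{Mesa} + y_{Largo})) − 27y_{Mesa} − 0.5y_{Mesa}².
∂π/∂y_{Mesa} = 123 − 11y_{Mesa} − 5y_{Largo} = 0, so y_{Mesa} = 123/11 − (5/11)y_{Largo}.
For Largo: ∂π/∂y_{Largo} = 127 − 10y_{Largo} − 5y_{Mesa} = 0 ⇒ y_{Largo} = 12.7 − 0.5y_{Mesa}.
Substituting the second reaction function into the first: y_{Mesa} = 123/11 − (5/11)(12.7 − 0.5y_{Mesa}), which gives (17/22)y_{Mesa} = 119/22 ⇒ y_{Mesa} = 7.
Then y_{Largo} = 12.7 − 0.5·7 = 9.2.
Equilibrium price: P = 150 − 5·16.2 = 69.

69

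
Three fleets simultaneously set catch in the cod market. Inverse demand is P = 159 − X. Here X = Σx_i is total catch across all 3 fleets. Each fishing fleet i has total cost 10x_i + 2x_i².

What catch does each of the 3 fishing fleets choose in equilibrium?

A representative fishing fleet's profit is π_i = x_i(159 − X) − 10x_i − 2x_i², with X = x_i + Σ_{j≠i} x_j.
First-order condition: 149 − 6x_i − Σ_{j≠i} x_j = 0.
With identical fishing fleets, set every x_j = x: then 149 − 6x − 2x = 0, i.e. x = 149/8 = 18.625.

18.625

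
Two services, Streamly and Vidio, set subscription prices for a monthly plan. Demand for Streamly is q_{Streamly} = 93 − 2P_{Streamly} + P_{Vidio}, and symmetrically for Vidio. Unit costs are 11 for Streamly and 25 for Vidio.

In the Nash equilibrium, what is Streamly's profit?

Streamly's profit: π = (P_{Streamly} − 11)(93 − 2P_{Streamly} + P_{Vidio}).
∂π/∂P_{Streamly} = 115 − 4P_{Streamly} + P_{Vidio} = 0 ⇒ P_{Streamly} = 28.75 + 0.25P_{Vidio}.
Similarly P_{Vidio} = 35.75 + 0.25P_{Streamly}.
Solving the two reaction functions simultaneously: (1 − (0.25)(0.25))P_{Streamly} = 28.75 + 0.25·35.75, so 0.9375P_{Streamly} = 37.6875 and P_{Streamly} = 40.2.
Then P_{Vidio} = 35.75 + 0.25·40.2 = 45.8.
q_{Streamly} = 93 − 2·40.2 + 45.8 = 58.4.
Profit = (40.2 − 11)·58.4 = 1705.28.

1705.28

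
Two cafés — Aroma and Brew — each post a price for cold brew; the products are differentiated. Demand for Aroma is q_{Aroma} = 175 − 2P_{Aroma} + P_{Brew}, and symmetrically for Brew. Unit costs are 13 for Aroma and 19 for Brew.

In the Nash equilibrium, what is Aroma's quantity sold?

Aroma's profit: π = (P_{Aroma} − 13)(175 − 2P_{Aroma} + P_{Brew}).
∂π/∂P_{Aroma} = 201 − 4P_{Aroma} + P_{Brew} = 0 ⇒ P_{Aroma} = 50.25 + 0.25P_{Brew}.
Similarly P_{Brew} = 53.25 + 0.25P_{Aroma}.
Plugging P_{Brew} into Aroma's best response: P_{Aroma} = 50.25 + 0.25(53.25 + 0.25P_{Aroma}) ⇒ 0.9375P_{Aroma} = 63.5625, so P_{Aroma} = 67.8.
Then P_{Brew} = 53.25 + 0.25·67.8 = 70.2.
q_{Aroma} = 175 − 2·67.8 + 70.2 = 109.6.

109.6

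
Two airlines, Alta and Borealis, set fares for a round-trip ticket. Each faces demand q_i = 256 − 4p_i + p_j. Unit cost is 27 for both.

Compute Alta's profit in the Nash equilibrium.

Alta's profit: π = (p_{Alta} − 27)(256 − 4p_{Alta} + p_{Borealis}).
∂π/∂p_{Alta} = 364 − 8p_{Alta} + p_{Borealis} = 0 ⇒ p_{Alta} = 45.5 + 0.125p_{Borealis}.
By symmetry p_{Borealis} = p_{Alta}; substituting into the reaction function, 0.875p_{Alta} = 45.5 and p_{Alta} = 52.
q_{Alta} = 256 − 4·52 + 52 = 100.
Profit = (52 − 27)·100 = 2500.

2500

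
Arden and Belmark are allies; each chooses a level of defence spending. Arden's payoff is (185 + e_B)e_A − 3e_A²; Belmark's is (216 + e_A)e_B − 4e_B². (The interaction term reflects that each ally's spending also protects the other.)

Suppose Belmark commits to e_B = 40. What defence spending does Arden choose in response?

Expanding Arden's payoff: 185e_A + e_Be_A − 3e_A².
∂π/∂e_A = 185 + e_B − 6e_A = 0, so e_A = 185/6 + (1/6)e_B.
At e_B = 40: e_A = 185/6 + (1/6)·40 = 37.5.

37.5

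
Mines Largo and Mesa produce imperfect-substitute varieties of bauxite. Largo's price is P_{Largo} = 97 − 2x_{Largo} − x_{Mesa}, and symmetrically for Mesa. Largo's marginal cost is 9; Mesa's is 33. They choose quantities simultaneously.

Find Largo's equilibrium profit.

737.28

Mine Largo's profit: π = x_{Largo}(97 − 2x_{Largo} − x_{Mesa}) − 9x_{Largo}.
∂π/∂x_{Largo} = 88 − 4x_{Largo} − x_{Mesa} = 0 ⇒ x_{Largo} = 22 − 0.25x_{Mesa}.
Similarly x_{Mesa} = 16 − 0.25x_{Largo}.
Solving the two reaction functions simultaneously: (1 − (−0.25)(−0.25))x_{Largo} = 22 − 0.25·16, so 0.9375x_{Largo} = 18 and x_{Largo} = 19.2.
Then x_{Mesa} = 16 − 0.25·19.2 = 11.2.
P_{Largo} = 97 − 2·19.2 − 11.2 = 47.4.
Profit = (47.4 − 9)·19.2 = 737.28.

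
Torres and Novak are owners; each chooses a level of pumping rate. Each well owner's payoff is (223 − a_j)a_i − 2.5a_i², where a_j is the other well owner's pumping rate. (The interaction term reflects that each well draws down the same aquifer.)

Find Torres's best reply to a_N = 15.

Torres's payoff is (223 − a_N)a_T − 2.5a_T².
∂π/∂a_T = 223 − a_N − 5a_T = 0, so a_T = 44.6 − 0.2a_N.
At a_N = 15: a_T = 44.6 − 0.2·15 = 41.6.

41.6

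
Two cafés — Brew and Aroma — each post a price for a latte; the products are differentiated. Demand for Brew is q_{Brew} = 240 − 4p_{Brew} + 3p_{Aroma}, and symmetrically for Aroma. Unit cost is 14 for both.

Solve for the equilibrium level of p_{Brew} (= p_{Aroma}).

59.2

Brew's profit: π = (p_{Brew} − 14)(240 − 4p_{Brew} + 3p_{Aroma}).
∂π/∂p_{Brew} = 296 − 8p_{Brew} + 3p_{Aroma} = 0 ⇒ p_{Brew} = 37 + 0.375p_{Aroma}.
The game is symmetric, so in equilibrium p_{Aroma} = p_{Brew}: the reaction function gives 0.625p_{Brew} = 37, hence p_{Brew} = 59.2.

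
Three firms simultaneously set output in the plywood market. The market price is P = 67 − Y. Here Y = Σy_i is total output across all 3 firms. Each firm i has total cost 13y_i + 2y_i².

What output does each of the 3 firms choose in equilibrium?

A representative firm's profit is π_i = y_i(67 − Y) − 13y_i − 2y_i², with Y = y_i + Σ_{j≠i} y_j.
First-order condition: 54 − 6y_i − Σ_{j≠i} y_j = 0.
With identical firms, set every y_j = y: then 54 − 6y − 2y = 0, i.e. y = 54/8 = 6.75.

6.75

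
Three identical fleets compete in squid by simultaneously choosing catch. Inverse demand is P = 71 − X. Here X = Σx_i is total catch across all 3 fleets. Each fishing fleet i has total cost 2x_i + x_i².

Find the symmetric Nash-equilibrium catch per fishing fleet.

11.5

A representative fishing fleet's profit is π_i = x_i(71 − X) − 2x_i − x_i², with X = x_i + Σ_{j≠i} x_j.
First-order condition: 69 − 4x_i − Σ_{j≠i} x_j = 0.
With identical fishing fleets, set every x_j = x: then 69 − 4x − 2x = 0, i.e. x = 69/6 = 11.5.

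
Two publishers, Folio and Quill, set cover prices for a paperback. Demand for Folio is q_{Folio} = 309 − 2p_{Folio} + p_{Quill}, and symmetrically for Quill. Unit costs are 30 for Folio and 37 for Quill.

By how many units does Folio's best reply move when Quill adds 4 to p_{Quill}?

Folio's profit: π = (p_{Folio} − 30)(309 − 2p_{Folio} + p_{Quill}).
∂π/∂p_{Folio} = 369 − 4p_{Folio} + p_{Quill} = 0 ⇒ p_{Folio} = 92.25 + 0.25p_{Quill}.
The reaction-function slope is 0.25, so a 4-unit rise in p_{Quill} moves p_{Folio} by 0.25 × 4 = 1. Folio's best response rises — the actions are strategic complements.

1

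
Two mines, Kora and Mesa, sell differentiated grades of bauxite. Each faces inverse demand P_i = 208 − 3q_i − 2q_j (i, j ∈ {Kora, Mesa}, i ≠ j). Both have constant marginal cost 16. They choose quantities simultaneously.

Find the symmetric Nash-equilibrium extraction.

24

Mine Kora's profit: π = q_{Kora}(208 − 3q_{Kora} − 2q_{Mesa}) − 16q_{Kora}.
∂π/∂q_{Kora} = 192 − 6q_{Kora} − 2q_{Mesa} = 0 ⇒ q_{Kora} = 32 − (1/3)q_{Mesa}.
Setting q_{Kora} = q_{Mesa} in the reaction function: q_{Kora} = 32 − (1/3)q_{Kora}, so q_{Kora} = 32 / (4/3) = 24.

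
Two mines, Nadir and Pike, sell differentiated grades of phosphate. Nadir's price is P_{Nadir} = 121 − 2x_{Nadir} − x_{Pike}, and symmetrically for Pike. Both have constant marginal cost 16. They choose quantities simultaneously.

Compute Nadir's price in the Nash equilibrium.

Mine Nadir's profit: π = x_{Nadir}(121 − 2x_{Nadir} − x_{Pike}) − 16x_{Nadir}.
∂π/∂x_{Nadir} = 105 − 4x_{Nadir} − x_{Pike} = 0 ⇒ x_{Nadir} = 26.25 − 0.25x_{Pike}.
The game is symmetric, so in equilibrium x_{Pike} = x_{Nadir}: the reaction function gives 1.25x_{Nadir} = 26.25, hence x_{Nadir} = 21.
P_{Nadir} = 121 − 2·21 − 21 = 58.

58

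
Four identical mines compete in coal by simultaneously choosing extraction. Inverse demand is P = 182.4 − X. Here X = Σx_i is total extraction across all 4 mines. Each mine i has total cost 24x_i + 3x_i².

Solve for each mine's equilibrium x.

A representative mine's profit is π_i = x_i(182.4 − X) − 24x_i − 3x_i², with X = x_i + Σ_{j≠i} x_j.
First-order condition: 158.4 − 8x_i − Σ_{j≠i} x_j = 0.
Imposing symmetry (x_j = x for all j) turns Σ_{j≠i} x_j into 3x, so 158.4 = 11x and x = 14.4.

14.4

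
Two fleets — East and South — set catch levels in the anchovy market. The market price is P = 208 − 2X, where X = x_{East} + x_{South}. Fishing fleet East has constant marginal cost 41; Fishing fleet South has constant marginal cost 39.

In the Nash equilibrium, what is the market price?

96

Fishing fleet East's profit: π = x_{East}(208 − 2(x_{East} + x_{South})) − 41x_{East}.
∂π/∂x_{East} = 167 − 4x_{East} − 2x_{South} = 0, so x_{East} = 41.75 − 0.5x_{South}.
By the same steps for South: x_{South} = 42.25 − 0.5x_{East}.
Substituting the second reaction function into the first: x_{East} = 41.75 − 0.5(42.25 − 0.5x_{East}), which gives 0.75x_{East} = 20.625 ⇒ x_{East} = 27.5.
Then x_{South} = 42.25 − 0.5·27.5 = 28.5.
Equilibrium price: P = 208 − 2·56 = 96.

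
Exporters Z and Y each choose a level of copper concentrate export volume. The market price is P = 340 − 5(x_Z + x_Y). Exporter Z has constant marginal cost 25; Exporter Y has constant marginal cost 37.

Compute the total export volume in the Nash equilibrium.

41.2

Exporter Z's profit: π = x_Z(340 − 5(x_Z + x_Y)) − 25x_Z.
∂π/∂x_Z = 315 − 10x_Z − 5x_Y = 0, so x_Z = 31.5 − 0.5x_Y.
By the same steps for Y: x_Y = 30.3 − 0.5x_Z.
Solving the two reaction functions simultaneously: (1 − (−0.5)(−0.5))x_Z = 31.5 − 0.5·30.3, so 0.75x_Z = 16.35 and x_Z = 21.8.
Then x_Y = 30.3 − 0.5·21.8 = 19.4.
Total export volume: 21.8 + 19.4 = 41.2.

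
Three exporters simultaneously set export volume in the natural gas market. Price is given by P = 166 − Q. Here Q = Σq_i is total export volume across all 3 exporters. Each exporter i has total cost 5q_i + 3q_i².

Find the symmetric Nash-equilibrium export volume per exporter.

16.1

A representative exporter's profit is π_i = q_i(166 − Q) − 5q_i − 3q_i², with Q = q_i + Σ_{j≠i} q_j.
First-order condition: 161 − 8q_i − Σ_{j≠i} q_j = 0.
In a symmetric equilibrium every exporter chooses the same q, so Σ_{j≠i} q_j = 2q. The condition becomes 161 − 10q = 0, giving q = 161/10 = 16.1.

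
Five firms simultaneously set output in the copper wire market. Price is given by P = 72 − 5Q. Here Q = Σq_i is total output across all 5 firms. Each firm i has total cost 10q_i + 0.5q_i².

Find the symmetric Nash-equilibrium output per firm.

2

A representative firm's profit is π_i = q_i(72 − 5Q) − 10q_i − 0.5q_i², with Q = q_i + Σ_{j≠i} q_j.
First-order condition: 62 − 11q_i − 5Σ_{j≠i} q_j = 0.
In a symmetric equilibrium every firm chooses the same q, so Σ_{j≠i} q_j = 4q. The condition becomes 62 − 31q = 0, giving q = 62/31 = 2.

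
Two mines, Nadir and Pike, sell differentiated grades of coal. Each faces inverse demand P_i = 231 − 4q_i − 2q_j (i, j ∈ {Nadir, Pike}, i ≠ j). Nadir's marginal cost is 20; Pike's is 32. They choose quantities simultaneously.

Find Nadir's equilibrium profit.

1849

Mine Nadir's profit: π = q_{Nadir}(231 − 4q_{Nadir} − 2q_{Pike}) − 20q_{Nadir}.
∂π/∂q_{Nadir} = 211 − 8q_{Nadir} − 2q_{Pike} = 0 ⇒ q_{Nadir} = 26.375 − 0.25q_{Pike}.
Similarly q_{Pike} = 24.875 − 0.25q_{Nadir}.
Substituting the second reaction function into the first: q_{Nadir} = 26.375 − 0.25(24.875 − 0.25q_{Nadir}), which gives 0.9375q_{Nadir} = 645/32 ⇒ q_{Nadir} = 21.5.
Then q_{Pike} = 24.875 − 0.25·21.5 = 19.5.
P_{Nadir} = 231 − 4·21.5 − 2·19.5 = 106.
Profit = (106 − 20)·21.5 = 1849.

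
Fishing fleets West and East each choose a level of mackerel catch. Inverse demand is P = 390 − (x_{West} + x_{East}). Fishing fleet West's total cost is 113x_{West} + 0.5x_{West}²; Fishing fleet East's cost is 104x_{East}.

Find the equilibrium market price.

220.2

Fishing fleet West's profit: π = x_{West}(390 − (x_{West} + x_{East})) − 113x_{West} − 0.5x_{West}².
∂π/∂x_{West} = 277 − 3x_{West} − x_{East} = 0, so x_{West} = 277/3 − (1/3)x_{East}.
For East: ∂π/∂x_{East} = 286 − 2x_{East} − x_{West} = 0 ⇒ x_{East} = 143 − 0.5x_{West}.
Substituting the second reaction function into the first: x_{West} = 277/3 − (1/3)(143 − 0.5x_{West}), which gives (5/6)x_{West} = 134/3 ⇒ x_{West} = 53.6.
Then x_{East} = 143 − 0.5·53.6 = 116.2.
Equilibrium price: P = 390 − 169.8 = 220.2.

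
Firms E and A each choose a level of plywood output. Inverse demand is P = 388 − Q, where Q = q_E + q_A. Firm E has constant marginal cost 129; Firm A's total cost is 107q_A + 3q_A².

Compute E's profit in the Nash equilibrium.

14256.36

Firm E's profit: π = q_E(388 − (q_E + q_A)) − 129q_E.
∂π/∂q_E = 259 − 2q_E − q_A = 0, so q_E = 129.5 − 0.5q_A.
For A: ∂π/∂q_A = 281 − 8q_A − q_E = 0 ⇒ q_A = 35.125 − 0.125q_E.
Plugging q_A into E's best response: q_E = 129.5 − 0.5(35.125 − 0.125q_E) ⇒ 0.9375q_E = 111.9375, so q_E = 119.4.
Then q_A = 35.125 − 0.125·119.4 = 20.2.
Price P = 388 − 139.6 = 248.4.
E's profit: (248.4 − 129)·119.4 = 14256.36.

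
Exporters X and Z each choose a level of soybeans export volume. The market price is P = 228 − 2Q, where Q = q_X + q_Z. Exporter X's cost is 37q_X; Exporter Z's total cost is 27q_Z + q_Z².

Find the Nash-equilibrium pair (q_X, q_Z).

Exporter X's profit: π = q_X(228 − 2(q_X + q_Z)) − 37q_X.
∂π/∂q_X = 191 − 4q_X − 2q_Z = 0, so q_X = 47.75 − 0.5q_Z.
For Z: ∂π/∂q_Z = 201 − 6q_Z − 2q_X = 0 ⇒ q_Z = 33.5 − (1/3)q_X.
Plugging q_Z into X's best response: q_X = 47.75 − 0.5(33.5 − (1/3)q_X) ⇒ (5/6)q_X = 31, so q_X = 37.2.
Then q_Z = 33.5 − (1/3)·37.2 = 21.1.

37.2, 21.1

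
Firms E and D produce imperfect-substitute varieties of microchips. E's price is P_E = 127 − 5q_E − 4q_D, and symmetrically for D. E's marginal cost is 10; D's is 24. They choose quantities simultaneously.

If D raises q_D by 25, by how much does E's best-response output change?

Firm E's profit: π = q_E(127 − 5q_E − 4q_D) − 10q_E.
∂π/∂q_E = 117 − 10q_E − 4q_D = 0 ⇒ q_E = 11.7 − 0.4q_D.
The reaction-function slope is −0.4, so a 25-unit rise in q_D moves q_E by −0.4 × 25 = −10. E's best response falls — the actions are strategic substitutes.

-10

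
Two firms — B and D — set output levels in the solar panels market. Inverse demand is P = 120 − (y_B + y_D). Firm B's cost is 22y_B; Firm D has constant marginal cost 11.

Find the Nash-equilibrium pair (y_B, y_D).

Firm B's profit: π = y_B(120 − (y_B + y_D)) − 22y_B.
∂π/∂y_B = 98 − 2y_B − y_D = 0, so y_B = 49 − 0.5y_D.
By the same steps for D: y_D = 54.5 − 0.5y_B.
Plugging y_D into B's best response: y_B = 49 − 0.5(54.5 − 0.5y_B) ⇒ 0.75y_B = 21.75, so y_B = 29.
Then y_D = 54.5 − 0.5·29 = 40.

29, 40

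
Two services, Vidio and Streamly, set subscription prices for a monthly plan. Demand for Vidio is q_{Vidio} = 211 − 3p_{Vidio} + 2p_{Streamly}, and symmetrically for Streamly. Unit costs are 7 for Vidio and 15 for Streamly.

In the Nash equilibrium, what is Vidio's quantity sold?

157.5

Vidio's profit: π = (p_{Vidio} − 7)(211 − 3p_{Vidio} + 2p_{Streamly}).
∂π/∂p_{Vidio} = 232 − 6p_{Vidio} + 2p_{Streamly} = 0 ⇒ p_{Vidio} = 116/3 + (1/3)p_{Streamly}.
Similarly p_{Streamly} = 128/3 + (1/3)p_{Vidio}.
Substituting the second reaction function into the first: p_{Vidio} = 116/3 + (1/3)(128/3 + (1/3)p_{Vidio}), which gives (8/9)p_{Vidio} = 476/9 ⇒ p_{Vidio} = 59.5.
Then p_{Streamly} = 128/3 + (1/3)·59.5 = 62.5.
q_{Vidio} = 211 − 3·59.5 + 2·62.5 = 157.5.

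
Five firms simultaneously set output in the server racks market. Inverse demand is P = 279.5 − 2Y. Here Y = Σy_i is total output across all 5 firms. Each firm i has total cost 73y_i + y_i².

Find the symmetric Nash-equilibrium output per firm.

14.75

A representative firm's profit is π_i = y_i(279.5 − 2Y) − 73y_i − y_i², with Y = y_i + Σ_{j≠i} y_j.
First-order condition: 206.5 − 6y_i − 2Σ_{j≠i} y_j = 0.
In a symmetric equilibrium every firm chooses the same y, so Σ_{j≠i} y_j = 4y. The condition becomes 206.5 − 14y = 0, giving y = 206.5/14 = 14.75.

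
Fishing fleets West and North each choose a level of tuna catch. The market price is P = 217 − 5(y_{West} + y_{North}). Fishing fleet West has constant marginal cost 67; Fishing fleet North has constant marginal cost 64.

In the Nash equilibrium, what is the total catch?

Fishing fleet West's profit: π = y_{West}(217 − 5(y_{West} + y_{North})) − 67y_{West}.
∂π/∂y_{West} = 150 − 10y_{West} − 5y_{North} = 0, so y_{West} = 15 − 0.5y_{North}.
By the same steps for North: y_{North} = 15.3 − 0.5y_{West}.
Substituting the second reaction function into the first: y_{West} = 15 − 0.5(15.3 − 0.5y_{West}), which gives 0.75y_{West} = 7.35 ⇒ y_{West} = 9.8.
Then y_{North} = 15.3 − 0.5·9.8 = 10.4.
Total catch: 9.8 + 10.4 = 20.2.

20.2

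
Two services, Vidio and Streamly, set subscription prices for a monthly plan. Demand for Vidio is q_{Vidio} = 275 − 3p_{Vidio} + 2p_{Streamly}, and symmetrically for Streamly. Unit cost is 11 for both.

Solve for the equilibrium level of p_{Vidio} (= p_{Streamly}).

Vidio's profit: π = (p_{Vidio} − 11)(275 − 3p_{Vidio} + 2p_{Streamly}).
∂π/∂p_{Vidio} = 308 − 6p_{Vidio} + 2p_{Streamly} = 0 ⇒ p_{Vidio} = 154/3 + (1/3)p_{Streamly}.
By symmetry p_{Streamly} = p_{Vidio}; substituting into the reaction function, (2/3)p_{Vidio} = 154/3 and p_{Vidio} = 77.

77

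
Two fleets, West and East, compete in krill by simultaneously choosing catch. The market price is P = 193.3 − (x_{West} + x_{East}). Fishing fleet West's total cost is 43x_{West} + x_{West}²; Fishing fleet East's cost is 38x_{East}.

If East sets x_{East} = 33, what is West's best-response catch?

29.325

Fishing fleet West's profit: π = x_{West}(193.3 − (x_{West} + x_{East})) − 43x_{West} − x_{West}².
∂π/∂x_{West} = 150.3 − 4x_{West} − x_{East} = 0, so x_{West} = 37.575 − 0.25x_{East}.
At x_{East} = 33: x_{West} = 37.575 − 0.25·33 = 29.325.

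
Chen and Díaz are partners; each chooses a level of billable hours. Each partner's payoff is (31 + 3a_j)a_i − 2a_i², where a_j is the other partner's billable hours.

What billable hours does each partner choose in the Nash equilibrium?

31

Chen's payoff is (31 + 3a_D)a_C − 2a_C².
∂π/∂a_C = 31 + 3a_D − 4a_C = 0, so a_C = 7.75 + 0.75a_D.
By symmetry a_D = a_C; substituting into the reaction function, 0.25a_C = 7.75 and a_C = 31.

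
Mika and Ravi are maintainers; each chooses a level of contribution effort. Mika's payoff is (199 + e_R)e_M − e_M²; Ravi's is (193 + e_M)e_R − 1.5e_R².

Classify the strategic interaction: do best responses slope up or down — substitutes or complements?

Expanding Mika's payoff: 199e_M + e_Re_M − e_M².
∂π/∂e_M = 199 + e_R − 2e_M = 0, so e_M = 99.5 + 0.5e_R.
The best-response slope de_M/de_R = 0.5 > 0: the reaction function is upward-sloping, so the choices are strategic complements.

strategic complements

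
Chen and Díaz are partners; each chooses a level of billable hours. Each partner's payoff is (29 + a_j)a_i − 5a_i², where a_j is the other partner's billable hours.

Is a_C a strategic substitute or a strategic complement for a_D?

strategic complements

Chen's payoff is (29 + a_D)a_C − 5a_C².
∂π/∂a_C = 29 + a_D − 10a_C = 0, so a_C = 2.9 + 0.1a_D.
The best-response slope da_C/da_D = 0.1 > 0: the reaction function is upward-sloping, so the choices are strategic complements.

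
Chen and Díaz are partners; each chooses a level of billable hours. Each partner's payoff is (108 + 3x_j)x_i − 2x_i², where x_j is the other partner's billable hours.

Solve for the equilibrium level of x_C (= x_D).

108

Chen's payoff is (108 + 3x_D)x_C − 2x_C².
∂π/∂x_C = 108 + 3x_D − 4x_C = 0, so x_C = 27 + 0.75x_D.
Setting x_C = x_D in the reaction function: x_C = 27 + 0.75x_C, so x_C = 27 / 0.25 = 108.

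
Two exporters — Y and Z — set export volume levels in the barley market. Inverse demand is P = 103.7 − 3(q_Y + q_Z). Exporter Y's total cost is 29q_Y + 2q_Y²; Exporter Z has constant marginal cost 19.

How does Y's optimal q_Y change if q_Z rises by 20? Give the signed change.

-6

Exporter Y's profit: π = q_Y(103.7 − 3(q_Y + q_Z)) − 29q_Y − 2q_Y².
∂π/∂q_Y = 74.7 − 10q_Y − 3q_Z = 0, so q_Y = 7.47 − 0.3q_Z.
The reaction-function slope is −0.3, so a 20-unit rise in q_Z moves q_Y by −0.3 × 20 = −6. Y's best response falls — the actions are strategic substitutes.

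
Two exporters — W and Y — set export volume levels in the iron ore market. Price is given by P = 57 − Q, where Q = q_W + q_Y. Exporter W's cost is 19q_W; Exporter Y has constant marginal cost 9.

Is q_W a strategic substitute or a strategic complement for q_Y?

Exporter W's profit: π = q_W(57 − (q_W + q_Y)) − 19q_W.
∂π/∂q_W = 38 − 2q_W − q_Y = 0, so q_W = 19 − 0.5q_Y.
The best-response slope dq_W/dq_Y = −0.5 < 0: the reaction function is downward-sloping, so the choices are strategic substitutes.

strategic substitutes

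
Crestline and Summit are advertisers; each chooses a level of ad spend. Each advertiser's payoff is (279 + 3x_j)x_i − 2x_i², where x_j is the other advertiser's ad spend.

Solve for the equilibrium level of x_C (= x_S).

279

Crestline's payoff is (279 + 3x_S)x_C − 2x_C².
∂π/∂x_C = 279 + 3x_S − 4x_C = 0, so x_C = 69.75 + 0.75x_S.
The game is symmetric, so in equilibrium x_S = x_C: the reaction function gives 0.25x_C = 69.75, hence x_C = 279.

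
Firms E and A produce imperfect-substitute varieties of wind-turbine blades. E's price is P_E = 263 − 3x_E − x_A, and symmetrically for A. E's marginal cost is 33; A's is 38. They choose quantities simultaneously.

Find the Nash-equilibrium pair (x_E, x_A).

33, 32

Firm E's profit: π = x_E(263 − 3x_E − x_A) − 33x_E.
∂π/∂x_E = 230 − 6x_E − x_A = 0 ⇒ x_E = 115/3 − (1/6)x_A.
Similarly x_A = 37.5 − (1/6)x_E.
Substituting the second reaction function into the first: x_E = 115/3 − (1/6)(37.5 − (1/6)x_E), which gives (35/36)x_E = 385/12 ⇒ x_E = 33.
Then x_A = 37.5 − (1/6)·33 = 32.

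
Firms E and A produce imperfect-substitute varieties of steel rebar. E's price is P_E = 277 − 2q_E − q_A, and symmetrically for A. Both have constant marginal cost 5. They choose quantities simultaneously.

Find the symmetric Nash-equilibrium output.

54.4

Firm E's profit: π = q_E(277 − 2q_E − q_A) − 5q_E.
∂π/∂q_E = 272 − 4q_E − q_A = 0 ⇒ q_E = 68 − 0.25q_A.
Setting q_E = q_A in the reaction function: q_E = 68 − 0.25q_E, so q_E = 68 / 1.25 = 54.4.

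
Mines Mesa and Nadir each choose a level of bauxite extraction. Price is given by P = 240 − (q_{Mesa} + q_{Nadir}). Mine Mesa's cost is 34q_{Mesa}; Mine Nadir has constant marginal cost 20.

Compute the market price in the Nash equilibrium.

98

Mine Mesa's profit: π = q_{Mesa}(240 − (q_{Mesa} + q_{Nadir})) − 34q_{Mesa}.
∂π/∂q_{Mesa} = 206 − 2q_{Mesa} − q_{Nadir} = 0, so q_{Mesa} = 103 − 0.5q_{Nadir}.
By the same steps for Nadir: q_{Nadir} = 110 − 0.5q_{Mesa}.
Substituting the second reaction function into the first: q_{Mesa} = 103 − 0.5(110 − 0.5q_{Mesa}), which gives 0.75q_{Mesa} = 48 ⇒ q_{Mesa} = 64.
Then q_{Nadir} = 110 − 0.5·64 = 78.
Equilibrium price: P = 240 − 142 = 98.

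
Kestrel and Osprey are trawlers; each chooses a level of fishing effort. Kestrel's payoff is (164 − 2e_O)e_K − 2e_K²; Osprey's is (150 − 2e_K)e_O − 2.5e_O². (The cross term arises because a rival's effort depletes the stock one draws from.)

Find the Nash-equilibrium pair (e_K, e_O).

Expanding Kestrel's payoff: 164e_K − 2e_Oe_K − 2e_K².
∂π/∂e_K = 164 − 2e_O − 4e_K = 0, so e_K = 41 − 0.5e_O.
Likewise for Osprey: e_O = 30 − 0.4e_K.
Substituting the second reaction function into the first: e_K = 41 − 0.5(30 − 0.4e_K), which gives 0.8e_K = 26 ⇒ e_K = 32.5.
Then e_O = 30 − 0.4·32.5 = 17.

32.5, 17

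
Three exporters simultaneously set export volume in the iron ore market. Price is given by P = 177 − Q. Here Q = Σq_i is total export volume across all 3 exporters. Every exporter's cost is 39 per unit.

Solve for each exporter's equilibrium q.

34.5

A representative exporter's profit is π_i = q_i(177 − Q) − 39q_i, with Q = q_i + Σ_{j≠i} q_j.
First-order condition: 138 − 2q_i − Σ_{j≠i} q_j = 0.
With identical exporters, set every q_j = q: then 138 − 2q − 2q = 0, i.e. q = 138/4 = 34.5.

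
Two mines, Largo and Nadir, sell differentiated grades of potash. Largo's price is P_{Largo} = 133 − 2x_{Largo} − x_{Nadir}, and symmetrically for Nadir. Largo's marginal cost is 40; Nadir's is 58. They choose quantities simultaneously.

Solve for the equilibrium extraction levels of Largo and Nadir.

Mine Largo's profit: π = x_{Largo}(133 − 2x_{Largo} − x_{Nadir}) − 40x_{Largo}.
∂π/∂x_{Largo} = 93 − 4x_{Largo} − x_{Nadir} = 0 ⇒ x_{Largo} = 23.25 − 0.25x_{Nadir}.
Similarly x_{Nadir} = 18.75 − 0.25x_{Largo}.
Solving the two reaction functions simultaneously: (1 − (−0.25)(−0.25))x_{Largo} = 23.25 − 0.25·18.75, so 0.9375x_{Largo} = 18.5625 and x_{Largo} = 19.8.
Then x_{Nadir} = 18.75 − 0.25·19.8 = 13.8.

19.8, 13.8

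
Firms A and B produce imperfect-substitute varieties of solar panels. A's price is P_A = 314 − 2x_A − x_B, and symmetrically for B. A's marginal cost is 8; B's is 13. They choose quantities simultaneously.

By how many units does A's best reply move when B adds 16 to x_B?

-4

Firm A's profit: π = x_A(314 − 2x_A − x_B) − 8x_A.
∂π/∂x_A = 306 − 4x_A − x_B = 0 ⇒ x_A = 76.5 − 0.25x_B.
The reaction-function slope is −0.25, so a 16-unit rise in x_B moves x_A by −0.25 × 16 = −4. A's best response falls — the actions are strategic substitutes.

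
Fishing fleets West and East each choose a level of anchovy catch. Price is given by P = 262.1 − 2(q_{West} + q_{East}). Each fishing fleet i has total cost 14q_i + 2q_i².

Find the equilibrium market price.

Fishing fleet West's profit: π = q_{West}(262.1 − 2(q_{West} + q_{East})) − 14q_{West} − 2q_{West}².
∂π/∂q_{West} = 248.1 − 8q_{West} − 2q_{East} = 0, so q_{West} = 31.0125 − 0.25q_{East}.
Setting q_{West} = q_{East} in the reaction function: q_{West} = 31.0125 − 0.25q_{West}, so q_{West} = 31.0125 / 1.25 = 24.81.
Equilibrium price: P = 262.1 − 2·49.62 = 162.86.

162.86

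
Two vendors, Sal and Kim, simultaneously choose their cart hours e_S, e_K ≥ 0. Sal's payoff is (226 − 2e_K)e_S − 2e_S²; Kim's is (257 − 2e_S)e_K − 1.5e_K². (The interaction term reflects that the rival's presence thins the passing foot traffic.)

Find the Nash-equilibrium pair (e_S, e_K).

20.5, 72

Expanding Sal's payoff: 226e_S − 2e_Ke_S − 2e_S².
∂π/∂e_S = 226 − 2e_K − 4e_S = 0, so e_S = 56.5 − 0.5e_K.
Likewise for Kim: e_K = 257/3 − (2/3)e_S.
Substituting the second reaction function into the first: e_S = 56.5 − 0.5(257/3 − (2/3)e_S), which gives (2/3)e_S = 41/3 ⇒ e_S = 20.5.
Then e_K = 257/3 − (2/3)·20.5 = 72.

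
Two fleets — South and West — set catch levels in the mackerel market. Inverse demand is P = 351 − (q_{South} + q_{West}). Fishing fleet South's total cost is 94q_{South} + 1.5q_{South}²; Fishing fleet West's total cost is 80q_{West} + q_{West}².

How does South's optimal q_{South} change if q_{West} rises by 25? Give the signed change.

-5

Fishing fleet South's profit: π = q_{South}(351 − (q_{South} + q_{West})) − 94q_{South} − 1.5q_{South}².
∂π/∂q_{South} = 257 − 5q_{South} − q_{West} = 0, so q_{South} = 51.4 − 0.2q_{West}.
The reaction-function slope is −0.2, so a 25-unit rise in q_{West} moves q_{South} by −0.2 × 25 = −5. South's best response falls — the actions are strategic substitutes.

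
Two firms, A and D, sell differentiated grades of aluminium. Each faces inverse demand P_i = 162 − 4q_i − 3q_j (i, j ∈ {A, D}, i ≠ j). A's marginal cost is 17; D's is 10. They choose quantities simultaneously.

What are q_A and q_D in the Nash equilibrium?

Firm A's profit: π = q_A(162 − 4q_A − 3q_D) − 17q_A.
∂π/∂q_A = 145 − 8q_A − 3q_D = 0 ⇒ q_A = 18.125 − 0.375q_D.
Similarly q_D = 19 − 0.375q_A.
Substituting the second reaction function into the first: q_A = 18.125 − 0.375(19 − 0.375q_A), which gives (55/64)q_A = 11 ⇒ q_A = 12.8.
Then q_D = 19 − 0.375·12.8 = 14.2.

12.8, 14.2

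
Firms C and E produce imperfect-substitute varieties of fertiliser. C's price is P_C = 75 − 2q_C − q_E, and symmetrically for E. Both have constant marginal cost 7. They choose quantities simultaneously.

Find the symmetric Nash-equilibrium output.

13.6

Firm C's profit: π = q_C(75 − 2q_C − q_E) − 7q_C.
∂π/∂q_C = 68 − 4q_C − q_E = 0 ⇒ q_C = 17 − 0.25q_E.
By symmetry q_E = q_C; substituting into the reaction function, 1.25q_C = 17 and q_C = 13.6.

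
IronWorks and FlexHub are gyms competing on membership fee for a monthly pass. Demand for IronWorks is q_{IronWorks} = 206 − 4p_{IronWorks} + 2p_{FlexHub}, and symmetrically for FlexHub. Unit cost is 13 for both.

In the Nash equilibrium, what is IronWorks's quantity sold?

120

IronWorks's profit: π = (p_{IronWorks} − 13)(206 − 4p_{IronWorks} + 2p_{FlexHub}).
∂π/∂p_{IronWorks} = 258 − 8p_{IronWorks} + 2p_{FlexHub} = 0 ⇒ p_{IronWorks} = 32.25 + 0.25p_{FlexHub}.
By symmetry p_{FlexHub} = p_{IronWorks}; substituting into the reaction function, 0.75p_{IronWorks} = 32.25 and p_{IronWorks} = 43.
q_{IronWorks} = 206 − 4·43 + 2·43 = 120.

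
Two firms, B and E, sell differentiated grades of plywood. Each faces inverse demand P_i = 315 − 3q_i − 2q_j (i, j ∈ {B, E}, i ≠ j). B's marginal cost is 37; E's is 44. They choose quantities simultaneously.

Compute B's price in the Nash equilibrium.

Firm B's profit: π = q_B(315 − 3q_B − 2q_E) − 37q_B.
∂π/∂q_B = 278 − 6q_B − 2q_E = 0 ⇒ q_B = 139/3 − (1/3)q_E.
Similarly q_E = 271/6 − (1/3)q_B.
Plugging q_E into B's best response: q_B = 139/3 − (1/3)(271/6 − (1/3)q_B) ⇒ (8/9)q_B = 563/18, so q_B = 35.1875.
Then q_E = 271/6 − (1/3)·35.1875 = 33.4375.
P_B = 315 − 3·35.1875 − 2·33.4375 = 142.5625.

142.5625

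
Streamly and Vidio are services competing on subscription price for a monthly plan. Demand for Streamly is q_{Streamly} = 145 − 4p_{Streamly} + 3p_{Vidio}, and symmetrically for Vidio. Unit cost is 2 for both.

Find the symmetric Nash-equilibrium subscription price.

Streamly's profit: π = (p_{Streamly} − 2)(145 − 4p_{Streamly} + 3p_{Vidio}).
∂π/∂p_{Streamly} = 153 − 8p_{Streamly} + 3p_{Vidio} = 0 ⇒ p_{Streamly} = 19.125 + 0.375p_{Vidio}.
By symmetry p_{Vidio} = p_{Streamly}; substituting into the reaction function, 0.625p_{Streamly} = 19.125 and p_{Streamly} = 30.6.

30.6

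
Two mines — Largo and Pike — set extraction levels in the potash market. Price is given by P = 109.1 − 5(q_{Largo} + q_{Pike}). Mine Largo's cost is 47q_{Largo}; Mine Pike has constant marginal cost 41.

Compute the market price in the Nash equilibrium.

65.7

Mine Largo's profit: π = q_{Largo}(109.1 − 5(q_{Largo} + q_{Pike})) − 47q_{Largo}.
∂π/∂q_{Largo} = 62.1 − 10q_{Largo} − 5q_{Pike} = 0, so q_{Largo} = 6.21 − 0.5q_{Pike}.
By the same steps for Pike: q_{Pike} = 6.81 − 0.5q_{Largo}.
Substituting the second reaction function into the first: q_{Largo} = 6.21 − 0.5(6.81 − 0.5q_{Largo}), which gives 0.75q_{Largo} = 2.805 ⇒ q_{Largo} = 3.74.
Then q_{Pike} = 6.81 − 0.5·3.74 = 4.94.
Equilibrium price: P = 109.1 − 5·8.68 = 65.7.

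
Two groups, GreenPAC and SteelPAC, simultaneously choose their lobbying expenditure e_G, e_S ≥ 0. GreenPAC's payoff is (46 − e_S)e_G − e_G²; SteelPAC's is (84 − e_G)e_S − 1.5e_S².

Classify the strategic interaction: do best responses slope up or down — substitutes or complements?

strategic substitutes

Expanding GreenPAC's payoff: 46e_G − e_Se_G − e_G².
∂π/∂e_G = 46 − e_S − 2e_G = 0, so e_G = 23 − 0.5e_S.
The best-response slope de_G/de_S = −0.5 < 0: the reaction function is downward-sloping, so the choices are strategic substitutes.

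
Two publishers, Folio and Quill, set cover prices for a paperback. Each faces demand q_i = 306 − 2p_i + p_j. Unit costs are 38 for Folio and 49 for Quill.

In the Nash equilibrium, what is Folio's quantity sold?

181.6

Folio's profit: π = (p_{Folio} − 38)(306 − 2p_{Folio} + p_{Quill}).
∂π/∂p_{Folio} = 382 − 4p_{Folio} + p_{Quill} = 0 ⇒ p_{Folio} = 95.5 + 0.25p_{Quill}.
Similarly p_{Quill} = 101 + 0.25p_{Folio}.
Substituting the second reaction function into the first: p_{Folio} = 95.5 + 0.25(101 + 0.25p_{Folio}), which gives 0.9375p_{Folio} = 120.75 ⇒ p_{Folio} = 128.8.
Then p_{Quill} = 101 + 0.25·128.8 = 133.2.
q_{Folio} = 306 − 2·128.8 + 133.2 = 181.6.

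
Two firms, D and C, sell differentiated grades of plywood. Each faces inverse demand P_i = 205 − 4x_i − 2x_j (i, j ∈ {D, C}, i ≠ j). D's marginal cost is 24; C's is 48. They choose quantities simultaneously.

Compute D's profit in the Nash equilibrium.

1428.84

Firm D's profit: π = x_D(205 − 4x_D − 2x_C) − 24x_D.
∂π/∂x_D = 181 − 8x_D − 2x_C = 0 ⇒ x_D = 22.625 − 0.25x_C.
Similarly x_C = 19.625 − 0.25x_D.
Plugging x_C into D's best response: x_D = 22.625 − 0.25(19.625 − 0.25x_D) ⇒ 0.9375x_D = 567/32, so x_D = 18.9.
Then x_C = 19.625 − 0.25·18.9 = 14.9.
P_D = 205 − 4·18.9 − 2·14.9 = 99.6.
Profit = (99.6 − 24)·18.9 = 1428.84.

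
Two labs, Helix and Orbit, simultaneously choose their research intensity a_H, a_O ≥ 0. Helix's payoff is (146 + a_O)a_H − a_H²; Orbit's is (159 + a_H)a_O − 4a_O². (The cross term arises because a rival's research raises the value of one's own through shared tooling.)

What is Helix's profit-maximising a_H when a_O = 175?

160.5

Expanding Helix's payoff: 146a_H + a_Oa_H − a_H².
∂π/∂a_H = 146 + a_O − 2a_H = 0, so a_H = 73 + 0.5a_O.
At a_O = 175: a_H = 73 + 0.5·175 = 160.5.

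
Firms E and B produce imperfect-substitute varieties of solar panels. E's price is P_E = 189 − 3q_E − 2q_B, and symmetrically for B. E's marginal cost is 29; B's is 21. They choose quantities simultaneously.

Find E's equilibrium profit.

Firm E's profit: π = q_E(189 − 3q_E − 2q_B) − 29q_E.
∂π/∂q_E = 160 − 6q_E − 2q_B = 0 ⇒ q_E = 80/3 − (1/3)q_B.
Similarly q_B = 28 − (1/3)q_E.
Plugging q_B into E's best response: q_E = 80/3 − (1/3)(28 − (1/3)q_E) ⇒ (8/9)q_E = 52/3, so q_E = 19.5.
Then q_B = 28 − (1/3)·19.5 = 21.5.
P_E = 189 − 3·19.5 − 2·21.5 = 87.5.
Profit = (87.5 − 29)·19.5 = 1140.75.

1140.75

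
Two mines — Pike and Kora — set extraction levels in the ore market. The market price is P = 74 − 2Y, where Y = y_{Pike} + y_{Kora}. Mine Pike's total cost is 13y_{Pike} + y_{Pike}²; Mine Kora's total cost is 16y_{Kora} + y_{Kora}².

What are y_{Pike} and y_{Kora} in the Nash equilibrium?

Mine Pike's profit: π = y_{Pike}(74 − 2(y_{Pike} + y_{Kora})) − 13y_{Pike} − y_{Pike}².
∂π/∂y_{Pike} = 61 − 6y_{Pike} − 2y_{Kora} = 0, so y_{Pike} = 61/6 − (1/3)y_{Kora}.
By the same steps for Kora: y_{Kora} = 29/3 − (1/3)y_{Pike}.
Plugging y_{Kora} into Pike's best response: y_{Pike} = 61/6 − (1/3)(29/3 − (1/3)y_{Pike}) ⇒ (8/9)y_{Pike} = 125/18, so y_{Pike} = 7.8125.
Then y_{Kora} = 29/3 − (1/3)·7.8125 = 7.0625.

7.8125, 7.0625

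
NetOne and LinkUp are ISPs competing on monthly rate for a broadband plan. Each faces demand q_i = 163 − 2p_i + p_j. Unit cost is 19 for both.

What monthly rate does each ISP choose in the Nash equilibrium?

67

NetOne's profit: π = (p_{NetOne} − 19)(163 − 2p_{NetOne} + p_{LinkUp}).
∂π/∂p_{NetOne} = 201 − 4p_{NetOne} + p_{LinkUp} = 0 ⇒ p_{NetOne} = 50.25 + 0.25p_{LinkUp}.
The game is symmetric, so in equilibrium p_{LinkUp} = p_{NetOne}: the reaction function gives 0.75p_{NetOne} = 50.25, hence p_{NetOne} = 67.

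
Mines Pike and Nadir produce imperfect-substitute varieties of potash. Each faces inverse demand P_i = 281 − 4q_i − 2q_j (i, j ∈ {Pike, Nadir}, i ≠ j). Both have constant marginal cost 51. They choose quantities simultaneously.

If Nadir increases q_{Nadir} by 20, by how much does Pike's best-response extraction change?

-5

Mine Pike's profit: π = q_{Pike}(281 − 4q_{Pike} − 2q_{Nadir}) − 51q_{Pike}.
∂π/∂q_{Pike} = 230 − 8q_{Pike} − 2q_{Nadir} = 0 ⇒ q_{Pike} = 28.75 − 0.25q_{Nadir}.
The reaction-function slope is −0.25, so a 20-unit rise in q_{Nadir} moves q_{Pike} by −0.25 × 20 = −5. Pike's best response falls — the actions are strategic substitutes.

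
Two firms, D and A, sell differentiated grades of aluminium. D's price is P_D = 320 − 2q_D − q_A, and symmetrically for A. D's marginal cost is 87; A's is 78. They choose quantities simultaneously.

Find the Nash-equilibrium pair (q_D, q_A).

46, 49

Firm D's profit: π = q_D(320 − 2q_D − q_A) − 87q_D.
∂π/∂q_D = 233 − 4q_D − q_A = 0 ⇒ q_D = 58.25 − 0.25q_A.
Similarly q_A = 60.5 − 0.25q_D.
Plugging q_A into D's best response: q_D = 58.25 − 0.25(60.5 − 0.25q_D) ⇒ 0.9375q_D = 43.125, so q_D = 46.
Then q_A = 60.5 − 0.25·46 = 49.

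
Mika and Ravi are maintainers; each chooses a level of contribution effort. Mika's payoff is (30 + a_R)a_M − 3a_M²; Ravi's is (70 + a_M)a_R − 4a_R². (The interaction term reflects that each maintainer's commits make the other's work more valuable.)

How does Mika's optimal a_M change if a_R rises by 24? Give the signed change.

4

Expanding Mika's payoff: 30a_M + a_Ra_M − 3a_M².
∂π/∂a_M = 30 + a_R − 6a_M = 0, so a_M = 5 + (1/6)a_R.
The reaction-function slope is 1/6, so a 24-unit rise in a_R moves a_M by 1/6 × 24 = 4. Mika's best response rises — the actions are strategic complements.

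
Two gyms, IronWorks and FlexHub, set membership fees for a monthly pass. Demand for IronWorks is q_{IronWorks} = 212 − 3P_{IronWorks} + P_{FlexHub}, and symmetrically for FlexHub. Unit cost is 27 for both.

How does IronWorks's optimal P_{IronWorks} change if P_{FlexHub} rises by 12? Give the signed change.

IronWorks's profit: π = (P_{IronWorks} − 27)(212 − 3P_{IronWorks} + P_{FlexHub}).
∂π/∂P_{IronWorks} = 293 − 6P_{IronWorks} + P_{FlexHub} = 0 ⇒ P_{IronWorks} = 293/6 + (1/6)P_{FlexHub}.
The reaction-function slope is 1/6, so a 12-unit rise in P_{FlexHub} moves P_{IronWorks} by 1/6 × 12 = 2. IronWorks's best response rises — the actions are strategic complements.

2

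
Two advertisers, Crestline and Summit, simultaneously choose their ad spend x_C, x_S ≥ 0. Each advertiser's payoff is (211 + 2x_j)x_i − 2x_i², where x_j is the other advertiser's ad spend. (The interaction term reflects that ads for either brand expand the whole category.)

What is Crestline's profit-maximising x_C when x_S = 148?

Crestline's payoff is (211 + 2x_S)x_C − 2x_C².
∂π/∂x_C = 211 + 2x_S − 4x_C = 0, so x_C = 52.75 + 0.5x_S.
At x_S = 148: x_C = 52.75 + 0.5·148 = 126.75.

126.75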